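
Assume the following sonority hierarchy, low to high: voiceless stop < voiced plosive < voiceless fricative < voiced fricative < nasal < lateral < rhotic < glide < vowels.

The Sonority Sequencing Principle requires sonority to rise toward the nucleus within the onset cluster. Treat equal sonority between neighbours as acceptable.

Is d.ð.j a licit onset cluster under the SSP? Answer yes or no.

/d/: voiced plosive = 2.
/ð/: voiced fricative = 4.
/j/: glide = 8.
The profile 2-4-8 strictly rises, so the onset cluster satisfies the SSP.

yes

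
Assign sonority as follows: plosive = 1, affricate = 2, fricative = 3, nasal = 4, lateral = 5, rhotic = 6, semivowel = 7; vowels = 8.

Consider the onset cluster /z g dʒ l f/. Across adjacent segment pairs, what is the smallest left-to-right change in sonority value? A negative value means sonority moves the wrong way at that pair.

/z/: fricative = 3.
/g/: plosive = 1.
/dʒ/: affricate = 2.
/l/: lateral = 5.
/f/: fricative = 3.
/z/→/g/: change -2.
/g/→/dʒ/: change +1.
/dʒ/→/l/: change +3.
/l/→/f/: change -2.
Minimum = -2.

-2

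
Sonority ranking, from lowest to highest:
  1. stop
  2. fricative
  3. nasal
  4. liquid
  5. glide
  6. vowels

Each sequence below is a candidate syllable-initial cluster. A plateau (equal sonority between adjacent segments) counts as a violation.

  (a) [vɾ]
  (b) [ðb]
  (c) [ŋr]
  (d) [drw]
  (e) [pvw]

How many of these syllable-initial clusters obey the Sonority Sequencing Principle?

(a) [vɾ]: profile 2-4 — obeys.
(b) [ðb]: profile 2-1 — violates.
(c) [ŋr]: profile 3-4 — obeys.
(d) [drw]: profile 1-4-5 — obeys.
(e) [pvw]: profile 1-2-5 — obeys.

4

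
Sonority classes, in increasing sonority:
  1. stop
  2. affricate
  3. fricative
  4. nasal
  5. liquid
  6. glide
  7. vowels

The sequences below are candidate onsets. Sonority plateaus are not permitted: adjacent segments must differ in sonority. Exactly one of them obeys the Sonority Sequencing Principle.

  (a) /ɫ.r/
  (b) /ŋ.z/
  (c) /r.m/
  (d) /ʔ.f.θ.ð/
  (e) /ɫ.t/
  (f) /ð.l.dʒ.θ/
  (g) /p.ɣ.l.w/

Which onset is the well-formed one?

(a) /ɫ.r/: profile 5-5 — violates.
(b) /ŋ.z/: profile 4-3 — violates.
(c) /r.m/: profile 5-4 — violates.
(d) /ʔ.f.θ.ð/: profile 1-3-3-3 — violates.
(e) /ɫ.t/: profile 5-1 — violates.
(f) /ð.l.dʒ.θ/: profile 3-5-2-3 — violates.
(g) /p.ɣ.l.w/: profile 1-3-5-6 — obeys.

g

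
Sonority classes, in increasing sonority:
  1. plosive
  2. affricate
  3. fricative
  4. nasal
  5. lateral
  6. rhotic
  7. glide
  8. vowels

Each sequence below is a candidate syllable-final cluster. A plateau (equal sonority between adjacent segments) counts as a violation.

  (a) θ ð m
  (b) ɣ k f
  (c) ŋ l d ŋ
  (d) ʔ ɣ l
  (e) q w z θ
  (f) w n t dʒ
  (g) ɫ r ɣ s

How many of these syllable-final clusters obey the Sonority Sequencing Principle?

(a) sonority 3-3-4: ill-formed.
(b) sonority 3-1-3: ill-formed.
(c) sonority 4-5-1-4: ill-formed.
(d) sonority 1-3-5: ill-formed.
(e) sonority 1-7-3-3: ill-formed.
(f) sonority 7-4-1-2: ill-formed.
(g) sonority 5-6-3-3: ill-formed.

0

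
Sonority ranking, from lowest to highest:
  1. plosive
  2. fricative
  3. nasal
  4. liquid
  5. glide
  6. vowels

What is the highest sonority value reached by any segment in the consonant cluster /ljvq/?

5

/l/: liquid = 4.
/j/: glide = 5.
/v/: fricative = 2.
/q/: plosive = 1.
The maximum is 5.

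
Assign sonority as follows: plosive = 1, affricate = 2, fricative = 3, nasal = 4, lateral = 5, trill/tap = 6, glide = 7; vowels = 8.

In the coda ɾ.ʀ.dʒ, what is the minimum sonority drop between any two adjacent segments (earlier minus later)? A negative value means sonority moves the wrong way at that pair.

/ɾ/ — trill/tap, sonority 6.
/ʀ/ — trill/tap, sonority 6.
/dʒ/ — affricate, sonority 2.
/ɾ/→/ʀ/: change +0.
/ʀ/→/dʒ/: change +4.
Minimum = 0.

0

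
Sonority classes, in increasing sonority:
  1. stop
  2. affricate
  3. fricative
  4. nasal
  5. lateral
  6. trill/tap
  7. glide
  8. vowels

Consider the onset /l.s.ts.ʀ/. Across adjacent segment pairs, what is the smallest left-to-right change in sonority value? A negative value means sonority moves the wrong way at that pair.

/l/: lateral = 5.
/s/: fricative = 3.
/ts/: affricate = 2.
/ʀ/: trill/tap = 6.
/l/→/s/: change -2.
/s/→/ts/: change -1.
/ts/→/ʀ/: change +4.
Minimum = -2.

-2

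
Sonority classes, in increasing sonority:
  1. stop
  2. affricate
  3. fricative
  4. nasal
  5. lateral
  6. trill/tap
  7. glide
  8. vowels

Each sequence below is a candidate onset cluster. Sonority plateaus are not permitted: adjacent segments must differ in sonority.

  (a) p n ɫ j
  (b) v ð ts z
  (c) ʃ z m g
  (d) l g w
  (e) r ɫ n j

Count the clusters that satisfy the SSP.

1

(a) p n ɫ j: profile 1-4-5-7 — obeys.
(b) v ð ts z: profile 3-3-2-3 — violates.
(c) ʃ z m g: profile 3-3-4-1 — violates.
(d) l g w: profile 5-1-7 — violates.
(e) r ɫ n j: profile 6-5-4-7 — violates.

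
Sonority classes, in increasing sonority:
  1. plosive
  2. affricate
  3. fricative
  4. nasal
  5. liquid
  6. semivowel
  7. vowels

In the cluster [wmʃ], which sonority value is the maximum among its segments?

/w/: semivowel = 6.
/m/: nasal = 4.
/ʃ/: fricative = 3.
The maximum is 6.

6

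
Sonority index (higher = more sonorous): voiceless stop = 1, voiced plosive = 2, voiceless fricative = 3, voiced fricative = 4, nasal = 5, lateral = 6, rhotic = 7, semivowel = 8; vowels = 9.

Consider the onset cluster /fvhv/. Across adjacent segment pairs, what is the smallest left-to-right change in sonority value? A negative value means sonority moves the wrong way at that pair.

-1

/f/ is a voiceless fricative (sonority 3).
/v/ is a voiced fricative (sonority 4).
/h/ is a voiceless fricative (sonority 3).
/v/ is a voiced fricative (sonority 4).
/f/→/v/: change +1.
/v/→/h/: change -1.
/h/→/v/: change +1.
Minimum = -1.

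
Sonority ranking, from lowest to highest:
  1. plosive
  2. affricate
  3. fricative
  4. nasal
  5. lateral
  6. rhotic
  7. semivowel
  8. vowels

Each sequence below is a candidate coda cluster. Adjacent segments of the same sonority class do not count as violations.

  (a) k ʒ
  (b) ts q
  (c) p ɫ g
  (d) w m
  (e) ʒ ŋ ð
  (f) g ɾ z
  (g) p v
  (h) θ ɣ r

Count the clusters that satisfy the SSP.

(a) 1-3 → violates
(b) 2-1 → obeys
(c) 1-5-1 → violates
(d) 7-4 → obeys
(e) 3-4-3 → violates
(f) 1-6-3 → violates
(g) 1-3 → violates
(h) 3-3-6 → violates

2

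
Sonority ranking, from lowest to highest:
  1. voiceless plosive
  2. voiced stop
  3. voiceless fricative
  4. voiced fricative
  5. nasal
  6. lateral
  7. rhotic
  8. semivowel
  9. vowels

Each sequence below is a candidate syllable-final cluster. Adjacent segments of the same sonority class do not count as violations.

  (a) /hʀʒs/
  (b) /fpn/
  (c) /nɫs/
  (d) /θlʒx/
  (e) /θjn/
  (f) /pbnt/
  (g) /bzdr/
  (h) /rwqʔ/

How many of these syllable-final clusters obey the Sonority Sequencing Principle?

0

(a) /hʀʒs/: profile 3-7-4-3 — violates.
(b) /fpn/: profile 3-1-5 — violates.
(c) /nɫs/: profile 5-6-3 — violates.
(d) /θlʒx/: profile 3-6-4-3 — violates.
(e) /θjn/: profile 3-8-5 — violates.
(f) /pbnt/: profile 1-2-5-1 — violates.
(g) /bzdr/: profile 2-4-2-7 — violates.
(h) /rwqʔ/: profile 7-8-1-1 — violates.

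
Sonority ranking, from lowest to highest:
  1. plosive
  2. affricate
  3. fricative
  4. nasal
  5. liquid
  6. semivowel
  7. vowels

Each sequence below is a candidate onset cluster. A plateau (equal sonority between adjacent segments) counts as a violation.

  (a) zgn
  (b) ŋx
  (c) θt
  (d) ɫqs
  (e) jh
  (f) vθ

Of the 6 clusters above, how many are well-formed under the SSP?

0

(a) zgn: profile 3-1-4 — violates.
(b) ŋx: profile 4-3 — violates.
(c) θt: profile 3-1 — violates.
(d) ɫqs: profile 5-1-3 — violates.
(e) jh: profile 6-3 — violates.
(f) vθ: profile 3-3 — violates.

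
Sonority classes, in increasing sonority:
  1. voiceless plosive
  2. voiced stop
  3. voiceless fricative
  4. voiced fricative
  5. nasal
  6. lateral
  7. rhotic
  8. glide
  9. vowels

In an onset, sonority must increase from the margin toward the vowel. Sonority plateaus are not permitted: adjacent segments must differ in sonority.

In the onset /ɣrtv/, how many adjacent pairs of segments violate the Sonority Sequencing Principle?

/ɣ/ is a voiced fricative (sonority 4).
/r/ is a rhotic (sonority 7).
/t/ is a voiceless plosive (sonority 1).
/v/ is a voiced fricative (sonority 4).
/ɣ/→/r/: 4→7 (rises) — ok.
/r/→/t/: 7→1 (does not rise) — violation.
/t/→/v/: 1→4 (rises) — ok.

1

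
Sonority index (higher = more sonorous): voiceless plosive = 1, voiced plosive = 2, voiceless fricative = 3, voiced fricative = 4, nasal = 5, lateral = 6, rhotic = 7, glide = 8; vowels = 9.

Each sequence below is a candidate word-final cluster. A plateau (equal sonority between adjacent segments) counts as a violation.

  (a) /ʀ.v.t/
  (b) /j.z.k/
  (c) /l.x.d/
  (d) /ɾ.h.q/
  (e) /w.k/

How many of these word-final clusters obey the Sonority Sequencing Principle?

5

(a) /ʀ.v.t/: profile 7-4-1 — obeys.
(b) /j.z.k/: profile 8-4-1 — obeys.
(c) /l.x.d/: profile 6-3-2 — obeys.
(d) /ɾ.h.q/: profile 7-3-1 — obeys.
(e) /w.k/: profile 8-1 — obeys.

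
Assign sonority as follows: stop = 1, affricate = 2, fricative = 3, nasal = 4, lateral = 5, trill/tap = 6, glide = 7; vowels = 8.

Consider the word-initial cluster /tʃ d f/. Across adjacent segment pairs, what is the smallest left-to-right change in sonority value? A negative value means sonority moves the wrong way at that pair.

-1

/tʃ/: affricate = 2.
/d/: stop = 1.
/f/: fricative = 3.
/tʃ/→/d/: change -1.
/d/→/f/: change +2.
Minimum = -1.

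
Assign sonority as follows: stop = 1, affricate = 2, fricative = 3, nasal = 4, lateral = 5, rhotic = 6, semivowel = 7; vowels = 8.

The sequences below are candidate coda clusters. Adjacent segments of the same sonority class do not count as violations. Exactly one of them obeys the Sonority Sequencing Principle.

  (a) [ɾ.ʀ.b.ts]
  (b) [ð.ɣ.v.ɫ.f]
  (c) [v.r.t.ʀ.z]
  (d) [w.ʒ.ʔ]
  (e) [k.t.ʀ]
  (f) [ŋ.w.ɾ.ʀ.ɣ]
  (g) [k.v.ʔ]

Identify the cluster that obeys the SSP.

(a) 6-6-1-2 → violates
(b) 3-3-3-5-3 → violates
(c) 3-6-1-6-3 → violates
(d) 7-3-1 → obeys
(e) 1-1-6 → violates
(f) 4-7-6-6-3 → violates
(g) 1-3-1 → violates

d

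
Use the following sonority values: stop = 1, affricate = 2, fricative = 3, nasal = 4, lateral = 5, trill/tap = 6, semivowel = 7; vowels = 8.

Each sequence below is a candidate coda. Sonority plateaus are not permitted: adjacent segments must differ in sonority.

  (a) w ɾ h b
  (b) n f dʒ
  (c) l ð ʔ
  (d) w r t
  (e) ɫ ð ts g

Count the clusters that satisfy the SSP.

5

(a) w ɾ h b: profile 7-6-3-1 — obeys.
(b) n f dʒ: profile 4-3-2 — obeys.
(c) l ð ʔ: profile 5-3-1 — obeys.
(d) w r t: profile 7-6-1 — obeys.
(e) ɫ ð ts g: profile 5-3-2-1 — obeys.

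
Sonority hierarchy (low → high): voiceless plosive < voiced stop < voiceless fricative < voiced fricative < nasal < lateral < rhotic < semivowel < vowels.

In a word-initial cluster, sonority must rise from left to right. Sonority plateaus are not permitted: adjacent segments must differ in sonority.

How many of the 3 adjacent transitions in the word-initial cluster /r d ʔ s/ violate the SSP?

/r/ is a rhotic (sonority 7).
/d/ is a voiced stop (sonority 2).
/ʔ/ is a voiceless plosive (sonority 1).
/s/ is a voiceless fricative (sonority 3).
/r/→/d/: 7→2 (does not rise) — violation.
/d/→/ʔ/: 2→1 (does not rise) — violation.
/ʔ/→/s/: 1→3 (rises) — ok.

2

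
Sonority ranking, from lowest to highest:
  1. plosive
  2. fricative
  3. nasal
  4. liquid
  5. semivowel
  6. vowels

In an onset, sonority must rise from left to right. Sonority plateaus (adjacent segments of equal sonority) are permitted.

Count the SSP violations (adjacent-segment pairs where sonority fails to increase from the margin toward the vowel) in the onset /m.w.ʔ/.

1

/m/: nasal = 3.
/w/: semivowel = 5.
/ʔ/: plosive = 1.
/m/→/w/: 3→5 (rises) — ok.
/w/→/ʔ/: 5→1 (does not rise) — violation.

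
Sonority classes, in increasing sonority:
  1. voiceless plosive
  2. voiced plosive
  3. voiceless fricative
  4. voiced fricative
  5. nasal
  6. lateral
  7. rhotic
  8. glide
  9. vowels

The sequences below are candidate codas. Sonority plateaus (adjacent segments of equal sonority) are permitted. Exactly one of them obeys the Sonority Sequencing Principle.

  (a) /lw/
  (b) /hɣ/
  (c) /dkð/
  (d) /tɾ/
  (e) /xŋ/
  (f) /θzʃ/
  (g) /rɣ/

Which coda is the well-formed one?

g

(a) /lw/: profile 6-8 — violates.
(b) /hɣ/: profile 3-4 — violates.
(c) /dkð/: profile 2-1-4 — violates.
(d) /tɾ/: profile 1-7 — violates.
(e) /xŋ/: profile 3-5 — violates.
(f) /θzʃ/: profile 3-4-3 — violates.
(g) /rɣ/: profile 7-4 — obeys.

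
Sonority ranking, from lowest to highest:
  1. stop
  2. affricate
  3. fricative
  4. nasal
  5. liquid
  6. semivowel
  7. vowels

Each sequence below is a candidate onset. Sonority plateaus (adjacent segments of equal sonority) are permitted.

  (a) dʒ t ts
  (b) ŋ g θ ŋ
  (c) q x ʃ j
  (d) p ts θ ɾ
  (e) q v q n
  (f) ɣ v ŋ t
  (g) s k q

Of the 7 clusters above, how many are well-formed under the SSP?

2

(a) 2-1-2 → violates
(b) 4-1-3-4 → violates
(c) 1-3-3-6 → obeys
(d) 1-2-3-5 → obeys
(e) 1-3-1-4 → violates
(f) 3-3-4-1 → violates
(g) 3-1-1 → violates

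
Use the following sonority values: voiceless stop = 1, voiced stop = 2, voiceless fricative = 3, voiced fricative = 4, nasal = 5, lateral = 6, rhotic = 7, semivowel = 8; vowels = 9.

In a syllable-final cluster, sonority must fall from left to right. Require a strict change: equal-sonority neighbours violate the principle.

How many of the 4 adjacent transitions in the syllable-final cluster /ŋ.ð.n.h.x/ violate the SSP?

/ŋ/: nasal = 5.
/ð/: voiced fricative = 4.
/n/: nasal = 5.
/h/: voiceless fricative = 3.
/x/: voiceless fricative = 3.
/ŋ/→/ð/: 5→4 (falls) — ok.
/ð/→/n/: 4→5 (does not fall) — violation.
/n/→/h/: 5→3 (falls) — ok.
/h/→/x/: 3→3 (plateau) — violation.

2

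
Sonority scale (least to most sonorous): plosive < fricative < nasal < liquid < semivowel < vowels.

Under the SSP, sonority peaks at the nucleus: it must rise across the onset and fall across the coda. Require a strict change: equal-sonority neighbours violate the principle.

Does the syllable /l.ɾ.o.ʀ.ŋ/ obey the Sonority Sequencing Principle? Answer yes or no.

no

Onset: /l/ is a liquid (sonority 4), /ɾ/ is a liquid (sonority 4); then the nucleus /o/ (sonority 6).
Onset profile 4-4-6 — does not strictly rise throughout.
Coda: /ʀ/ is a liquid (sonority 4), /ŋ/ is a nasal (sonority 3).
Coda profile 6-4-3 — falls from the nucleus.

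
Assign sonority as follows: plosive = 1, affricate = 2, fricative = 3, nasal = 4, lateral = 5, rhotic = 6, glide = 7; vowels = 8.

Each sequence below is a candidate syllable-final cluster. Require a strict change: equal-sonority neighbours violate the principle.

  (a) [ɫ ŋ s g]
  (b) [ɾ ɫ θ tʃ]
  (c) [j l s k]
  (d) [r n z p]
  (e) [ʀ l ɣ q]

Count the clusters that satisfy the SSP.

(a) 5-4-3-1 → obeys
(b) 6-5-3-2 → obeys
(c) 7-5-3-1 → obeys
(d) 6-4-3-1 → obeys
(e) 6-5-3-1 → obeys

5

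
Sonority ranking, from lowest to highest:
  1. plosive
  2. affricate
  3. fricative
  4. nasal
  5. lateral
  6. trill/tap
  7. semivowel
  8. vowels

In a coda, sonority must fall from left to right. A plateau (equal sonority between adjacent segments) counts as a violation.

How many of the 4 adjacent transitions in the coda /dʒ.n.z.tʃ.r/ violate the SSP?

2

/dʒ/ is an affricate (sonority 2).
/n/ is a nasal (sonority 4).
/z/ is a fricative (sonority 3).
/tʃ/ is an affricate (sonority 2).
/r/ is a trill/tap (sonority 6).
/dʒ/→/n/: 2→4 (does not fall) — violation.
/n/→/z/: 4→3 (falls) — ok.
/z/→/tʃ/: 3→2 (falls) — ok.
/tʃ/→/r/: 2→6 (does not fall) — violation.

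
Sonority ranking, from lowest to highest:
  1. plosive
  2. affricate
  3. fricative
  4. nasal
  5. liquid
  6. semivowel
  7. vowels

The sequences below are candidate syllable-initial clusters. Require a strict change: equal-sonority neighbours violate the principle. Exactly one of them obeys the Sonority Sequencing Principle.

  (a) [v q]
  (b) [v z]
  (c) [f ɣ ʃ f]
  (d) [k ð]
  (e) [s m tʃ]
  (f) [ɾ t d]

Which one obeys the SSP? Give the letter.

(a) sonority 3-1: ill-formed.
(b) sonority 3-3: ill-formed.
(c) sonority 3-3-3-3: ill-formed.
(d) sonority 1-3: well-formed.
(e) sonority 3-4-2: ill-formed.
(f) sonority 5-1-1: ill-formed.

d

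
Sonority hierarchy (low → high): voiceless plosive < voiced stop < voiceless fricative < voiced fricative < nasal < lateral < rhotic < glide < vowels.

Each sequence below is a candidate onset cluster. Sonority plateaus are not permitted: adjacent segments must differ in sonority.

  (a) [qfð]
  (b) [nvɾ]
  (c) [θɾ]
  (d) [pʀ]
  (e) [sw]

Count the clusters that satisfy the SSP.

4

(a) sonority 1-3-4: well-formed.
(b) sonority 5-4-7: ill-formed.
(c) sonority 3-7: well-formed.
(d) sonority 1-7: well-formed.
(e) sonority 3-8: well-formed.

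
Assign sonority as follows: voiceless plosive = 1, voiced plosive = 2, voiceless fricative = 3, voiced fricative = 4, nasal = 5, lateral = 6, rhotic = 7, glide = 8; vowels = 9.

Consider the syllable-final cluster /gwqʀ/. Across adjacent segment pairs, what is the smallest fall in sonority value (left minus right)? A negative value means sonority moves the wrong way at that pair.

-6

/g/: voiced plosive = 2.
/w/: glide = 8.
/q/: voiceless plosive = 1.
/ʀ/: rhotic = 7.
/g/→/w/: change -6.
/w/→/q/: change +7.
/q/→/ʀ/: change -6.
Minimum = -6.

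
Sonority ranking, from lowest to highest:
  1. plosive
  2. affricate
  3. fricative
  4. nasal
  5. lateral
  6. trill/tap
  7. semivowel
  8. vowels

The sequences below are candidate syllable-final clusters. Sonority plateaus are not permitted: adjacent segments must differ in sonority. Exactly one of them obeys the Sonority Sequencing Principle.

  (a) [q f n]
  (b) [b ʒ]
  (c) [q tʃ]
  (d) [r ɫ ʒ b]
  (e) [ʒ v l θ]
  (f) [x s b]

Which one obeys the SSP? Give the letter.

d

(a) sonority 1-3-4: ill-formed.
(b) sonority 1-3: ill-formed.
(c) sonority 1-2: ill-formed.
(d) sonority 6-5-3-1: well-formed.
(e) sonority 3-3-5-3: ill-formed.
(f) sonority 3-3-1: ill-formed.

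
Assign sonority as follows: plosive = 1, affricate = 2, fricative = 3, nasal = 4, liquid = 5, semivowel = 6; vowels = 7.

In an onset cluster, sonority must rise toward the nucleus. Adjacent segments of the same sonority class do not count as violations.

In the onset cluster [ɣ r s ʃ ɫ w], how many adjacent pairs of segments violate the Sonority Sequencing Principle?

1

/ɣ/ — fricative, sonority 3.
/r/ — liquid, sonority 5.
/s/ — fricative, sonority 3.
/ʃ/ — fricative, sonority 3.
/ɫ/ — liquid, sonority 5.
/w/ — semivowel, sonority 6.
/ɣ/→/r/: 3→5 (rises) — ok.
/r/→/s/: 5→3 (does not rise) — violation.
/s/→/ʃ/: 3→3 (plateau, allowed) — ok.
/ʃ/→/ɫ/: 3→5 (rises) — ok.
/ɫ/→/w/: 5→6 (rises) — ok.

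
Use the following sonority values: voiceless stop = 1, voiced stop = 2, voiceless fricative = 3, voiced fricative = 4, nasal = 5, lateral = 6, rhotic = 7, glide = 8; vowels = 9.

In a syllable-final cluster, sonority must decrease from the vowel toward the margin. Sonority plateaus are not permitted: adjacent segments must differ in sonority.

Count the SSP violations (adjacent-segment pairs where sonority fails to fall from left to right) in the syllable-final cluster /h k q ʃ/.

/h/: voiceless fricative = 3.
/k/: voiceless stop = 1.
/q/: voiceless stop = 1.
/ʃ/: voiceless fricative = 3.
/h/→/k/: 3→1 (falls) — ok.
/k/→/q/: 1→1 (plateau) — violation.
/q/→/ʃ/: 1→3 (does not fall) — violation.

2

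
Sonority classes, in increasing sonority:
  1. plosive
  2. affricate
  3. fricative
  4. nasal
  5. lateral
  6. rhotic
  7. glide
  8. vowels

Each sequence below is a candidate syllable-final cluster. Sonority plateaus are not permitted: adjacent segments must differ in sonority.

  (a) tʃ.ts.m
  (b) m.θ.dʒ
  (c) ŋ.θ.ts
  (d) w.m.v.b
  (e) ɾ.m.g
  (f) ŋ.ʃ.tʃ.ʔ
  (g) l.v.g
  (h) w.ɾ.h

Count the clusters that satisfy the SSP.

7

(a) sonority 2-2-4: ill-formed.
(b) sonority 4-3-2: well-formed.
(c) sonority 4-3-2: well-formed.
(d) sonority 7-4-3-1: well-formed.
(e) sonority 6-4-1: well-formed.
(f) sonority 4-3-2-1: well-formed.
(g) sonority 5-3-1: well-formed.
(h) sonority 7-6-3: well-formed.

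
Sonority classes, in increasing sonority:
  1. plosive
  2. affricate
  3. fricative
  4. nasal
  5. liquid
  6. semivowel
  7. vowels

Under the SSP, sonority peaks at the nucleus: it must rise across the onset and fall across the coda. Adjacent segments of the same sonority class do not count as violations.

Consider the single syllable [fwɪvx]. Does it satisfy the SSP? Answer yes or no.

yes

Onset: /f/ is a fricative (sonority 3), /w/ is a semivowel (sonority 6); then the nucleus /ɪ/ (sonority 7).
Onset profile 3-6-7 — rises to the nucleus.
Coda: /v/ is a fricative (sonority 3), /x/ is a fricative (sonority 3).
Coda profile 7-3-3 — falls from the nucleus.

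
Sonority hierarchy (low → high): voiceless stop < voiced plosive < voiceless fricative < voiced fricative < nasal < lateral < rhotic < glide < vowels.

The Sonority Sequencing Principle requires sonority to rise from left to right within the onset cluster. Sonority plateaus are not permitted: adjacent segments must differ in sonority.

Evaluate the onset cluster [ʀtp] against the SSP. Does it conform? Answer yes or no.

/ʀ/ — rhotic, sonority 7.
/t/ — voiceless stop, sonority 1.
/p/ — voiceless stop, sonority 1.
The profile is 7-1-1. Between /ʀ/ (7) and /t/ (1) sonority does not rise, so the cluster violates the SSP.

no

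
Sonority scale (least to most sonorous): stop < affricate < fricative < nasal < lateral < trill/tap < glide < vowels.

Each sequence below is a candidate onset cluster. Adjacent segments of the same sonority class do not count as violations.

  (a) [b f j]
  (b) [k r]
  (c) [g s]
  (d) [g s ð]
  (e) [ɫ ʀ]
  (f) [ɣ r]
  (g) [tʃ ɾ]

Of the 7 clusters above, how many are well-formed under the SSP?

(a) [b f j]: profile 1-3-7 — obeys.
(b) [k r]: profile 1-6 — obeys.
(c) [g s]: profile 1-3 — obeys.
(d) [g s ð]: profile 1-3-3 — obeys.
(e) [ɫ ʀ]: profile 5-6 — obeys.
(f) [ɣ r]: profile 3-6 — obeys.
(g) [tʃ ɾ]: profile 2-6 — obeys.

7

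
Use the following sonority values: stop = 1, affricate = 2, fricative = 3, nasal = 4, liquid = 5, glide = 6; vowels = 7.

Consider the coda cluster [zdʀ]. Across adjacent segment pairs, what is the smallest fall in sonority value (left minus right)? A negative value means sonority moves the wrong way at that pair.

-4

/z/ — fricative, sonority 3.
/d/ — stop, sonority 1.
/ʀ/ — liquid, sonority 5.
/z/→/d/: change +2.
/d/→/ʀ/: change -4.
Minimum = -4.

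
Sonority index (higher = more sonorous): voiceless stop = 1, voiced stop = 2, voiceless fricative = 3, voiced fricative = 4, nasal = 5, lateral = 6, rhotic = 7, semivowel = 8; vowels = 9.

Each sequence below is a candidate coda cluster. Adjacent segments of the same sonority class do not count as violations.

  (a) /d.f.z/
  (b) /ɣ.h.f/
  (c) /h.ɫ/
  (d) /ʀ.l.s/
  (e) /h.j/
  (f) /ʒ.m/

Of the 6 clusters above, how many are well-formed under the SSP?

(a) sonority 2-3-4: ill-formed.
(b) sonority 4-3-3: well-formed.
(c) sonority 3-6: ill-formed.
(d) sonority 7-6-3: well-formed.
(e) sonority 3-8: ill-formed.
(f) sonority 4-5: ill-formed.

2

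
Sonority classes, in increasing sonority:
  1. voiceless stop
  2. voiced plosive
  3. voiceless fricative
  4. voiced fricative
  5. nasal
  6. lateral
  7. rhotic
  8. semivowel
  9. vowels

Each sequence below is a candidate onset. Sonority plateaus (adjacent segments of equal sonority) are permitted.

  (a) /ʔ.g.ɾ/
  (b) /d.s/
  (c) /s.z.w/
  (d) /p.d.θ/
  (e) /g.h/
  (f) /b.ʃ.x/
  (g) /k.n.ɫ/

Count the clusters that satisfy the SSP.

(a) /ʔ.g.ɾ/: profile 1-2-7 — obeys.
(b) /d.s/: profile 2-3 — obeys.
(c) /s.z.w/: profile 3-4-8 — obeys.
(d) /p.d.θ/: profile 1-2-3 — obeys.
(e) /g.h/: profile 2-3 — obeys.
(f) /b.ʃ.x/: profile 2-3-3 — obeys.
(g) /k.n.ɫ/: profile 1-5-6 — obeys.

7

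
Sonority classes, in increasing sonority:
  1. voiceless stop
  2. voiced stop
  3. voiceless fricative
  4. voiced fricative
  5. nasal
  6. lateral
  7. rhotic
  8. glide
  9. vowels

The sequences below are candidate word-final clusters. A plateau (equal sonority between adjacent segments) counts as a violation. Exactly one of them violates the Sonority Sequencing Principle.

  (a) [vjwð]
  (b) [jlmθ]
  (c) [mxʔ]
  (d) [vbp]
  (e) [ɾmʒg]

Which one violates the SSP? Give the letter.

(a) sonority 4-8-8-4: ill-formed.
(b) sonority 8-6-5-3: well-formed.
(c) sonority 5-3-1: well-formed.
(d) sonority 4-2-1: well-formed.
(e) sonority 7-5-4-2: well-formed.

a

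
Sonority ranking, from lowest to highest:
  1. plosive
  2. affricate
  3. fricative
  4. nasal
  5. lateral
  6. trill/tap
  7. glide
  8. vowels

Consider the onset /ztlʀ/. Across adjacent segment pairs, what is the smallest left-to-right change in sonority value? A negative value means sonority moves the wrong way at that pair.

-2

/z/ — fricative, sonority 3.
/t/ — plosive, sonority 1.
/l/ — lateral, sonority 5.
/ʀ/ — trill/tap, sonority 6.
/z/→/t/: change -2.
/t/→/l/: change +4.
/l/→/ʀ/: change +1.
Minimum = -2.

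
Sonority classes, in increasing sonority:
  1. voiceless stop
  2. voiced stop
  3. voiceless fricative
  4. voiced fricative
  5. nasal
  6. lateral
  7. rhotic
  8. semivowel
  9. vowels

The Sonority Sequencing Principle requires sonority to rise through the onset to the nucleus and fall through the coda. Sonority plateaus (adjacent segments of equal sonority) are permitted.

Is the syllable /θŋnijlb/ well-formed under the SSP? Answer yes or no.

yes

Onset: /θ/ is a voiceless fricative (sonority 3), /ŋ/ is a nasal (sonority 5), /n/ is a nasal (sonority 5); then the nucleus /i/ (sonority 9).
Onset profile 3-5-5-9 — rises to the nucleus.
Coda: /j/ is a semivowel (sonority 8), /l/ is a lateral (sonority 6), /b/ is a voiced stop (sonority 2).
Coda profile 9-8-6-2 — falls from the nucleus.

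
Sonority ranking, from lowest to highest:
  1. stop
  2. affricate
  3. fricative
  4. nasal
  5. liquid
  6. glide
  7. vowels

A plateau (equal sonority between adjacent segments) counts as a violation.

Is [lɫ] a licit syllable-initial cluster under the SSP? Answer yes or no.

no

/l/ — liquid, sonority 5.
/ɫ/ — liquid, sonority 5.
The profile is 5-5. Between /l/ (5) and /ɫ/ (5) sonority does not rise, so the cluster violates the SSP.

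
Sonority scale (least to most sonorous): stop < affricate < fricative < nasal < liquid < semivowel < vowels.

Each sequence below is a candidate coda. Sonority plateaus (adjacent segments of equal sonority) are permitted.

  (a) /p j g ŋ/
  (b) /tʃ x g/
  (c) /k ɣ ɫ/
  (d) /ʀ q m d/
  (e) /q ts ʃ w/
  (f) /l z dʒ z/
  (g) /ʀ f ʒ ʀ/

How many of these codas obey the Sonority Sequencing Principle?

0

(a) 1-6-1-4 → violates
(b) 2-3-1 → violates
(c) 1-3-5 → violates
(d) 5-1-4-1 → violates
(e) 1-2-3-6 → violates
(f) 5-3-2-3 → violates
(g) 5-3-3-5 → violates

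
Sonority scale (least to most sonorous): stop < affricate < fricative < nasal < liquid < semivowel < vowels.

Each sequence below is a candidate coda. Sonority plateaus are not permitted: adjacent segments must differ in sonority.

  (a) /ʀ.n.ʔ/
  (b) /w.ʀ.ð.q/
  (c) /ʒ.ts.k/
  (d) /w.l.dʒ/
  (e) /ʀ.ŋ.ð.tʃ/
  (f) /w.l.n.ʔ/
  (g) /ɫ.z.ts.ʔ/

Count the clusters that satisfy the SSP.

(a) 5-4-1 → obeys
(b) 6-5-3-1 → obeys
(c) 3-2-1 → obeys
(d) 6-5-2 → obeys
(e) 5-4-3-2 → obeys
(f) 6-5-4-1 → obeys
(g) 5-3-2-1 → obeys

7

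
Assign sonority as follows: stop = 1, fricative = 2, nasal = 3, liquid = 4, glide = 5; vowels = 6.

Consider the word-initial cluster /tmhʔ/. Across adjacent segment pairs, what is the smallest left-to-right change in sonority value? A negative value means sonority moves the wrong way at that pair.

/t/ is a stop (sonority 1).
/m/ is a nasal (sonority 3).
/h/ is a fricative (sonority 2).
/ʔ/ is a stop (sonority 1).
/t/→/m/: change +2.
/m/→/h/: change -1.
/h/→/ʔ/: change -1.
Minimum = -1.

-1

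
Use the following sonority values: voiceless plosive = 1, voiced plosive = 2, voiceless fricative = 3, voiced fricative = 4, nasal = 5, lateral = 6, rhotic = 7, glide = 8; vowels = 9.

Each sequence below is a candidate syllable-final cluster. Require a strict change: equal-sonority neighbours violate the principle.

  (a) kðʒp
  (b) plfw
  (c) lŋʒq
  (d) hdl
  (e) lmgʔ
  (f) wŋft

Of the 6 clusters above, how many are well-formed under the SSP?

(a) 1-4-4-1 → violates
(b) 1-6-3-8 → violates
(c) 6-5-4-1 → obeys
(d) 3-2-6 → violates
(e) 6-5-2-1 → obeys
(f) 8-5-3-1 → obeys

3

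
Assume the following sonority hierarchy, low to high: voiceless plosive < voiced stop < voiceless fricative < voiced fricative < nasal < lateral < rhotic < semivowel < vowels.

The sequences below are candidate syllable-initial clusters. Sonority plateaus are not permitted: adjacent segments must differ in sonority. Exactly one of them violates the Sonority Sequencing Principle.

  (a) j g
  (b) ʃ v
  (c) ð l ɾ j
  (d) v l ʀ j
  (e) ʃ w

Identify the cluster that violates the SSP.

a

(a) sonority 8-2: ill-formed.
(b) sonority 3-4: well-formed.
(c) sonority 4-6-7-8: well-formed.
(d) sonority 4-6-7-8: well-formed.
(e) sonority 3-8: well-formed.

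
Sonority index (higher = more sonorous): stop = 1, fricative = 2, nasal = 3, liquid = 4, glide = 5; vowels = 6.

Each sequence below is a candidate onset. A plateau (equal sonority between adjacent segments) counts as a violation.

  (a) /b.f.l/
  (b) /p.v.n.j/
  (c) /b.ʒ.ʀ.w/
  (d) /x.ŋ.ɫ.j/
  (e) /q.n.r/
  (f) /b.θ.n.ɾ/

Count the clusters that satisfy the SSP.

6

(a) sonority 1-2-4: well-formed.
(b) sonority 1-2-3-5: well-formed.
(c) sonority 1-2-4-5: well-formed.
(d) sonority 2-3-4-5: well-formed.
(e) sonority 1-3-4: well-formed.
(f) sonority 1-2-3-4: well-formed.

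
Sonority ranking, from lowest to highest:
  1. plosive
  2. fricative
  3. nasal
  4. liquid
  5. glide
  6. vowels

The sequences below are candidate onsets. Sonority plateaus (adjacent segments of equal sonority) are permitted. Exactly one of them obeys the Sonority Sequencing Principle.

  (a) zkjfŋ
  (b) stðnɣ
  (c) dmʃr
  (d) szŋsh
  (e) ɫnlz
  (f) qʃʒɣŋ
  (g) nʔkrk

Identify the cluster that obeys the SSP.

f

(a) 2-1-5-2-3 → violates
(b) 2-1-2-3-2 → violates
(c) 1-3-2-4 → violates
(d) 2-2-3-2-2 → violates
(e) 4-3-4-2 → violates
(f) 1-2-2-2-3 → obeys
(g) 3-1-1-4-1 → violates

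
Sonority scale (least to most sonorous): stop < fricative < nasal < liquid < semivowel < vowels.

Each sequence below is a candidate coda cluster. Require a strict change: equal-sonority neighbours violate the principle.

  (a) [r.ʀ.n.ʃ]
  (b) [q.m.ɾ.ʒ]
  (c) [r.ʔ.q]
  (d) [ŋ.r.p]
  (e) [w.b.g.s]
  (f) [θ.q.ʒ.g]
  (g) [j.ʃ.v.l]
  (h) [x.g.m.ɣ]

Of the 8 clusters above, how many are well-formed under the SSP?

(a) [r.ʀ.n.ʃ]: profile 4-4-3-2 — violates.
(b) [q.m.ɾ.ʒ]: profile 1-3-4-2 — violates.
(c) [r.ʔ.q]: profile 4-1-1 — violates.
(d) [ŋ.r.p]: profile 3-4-1 — violates.
(e) [w.b.g.s]: profile 5-1-1-2 — violates.
(f) [θ.q.ʒ.g]: profile 2-1-2-1 — violates.
(g) [j.ʃ.v.l]: profile 5-2-2-4 — violates.
(h) [x.g.m.ɣ]: profile 2-1-3-2 — violates.

0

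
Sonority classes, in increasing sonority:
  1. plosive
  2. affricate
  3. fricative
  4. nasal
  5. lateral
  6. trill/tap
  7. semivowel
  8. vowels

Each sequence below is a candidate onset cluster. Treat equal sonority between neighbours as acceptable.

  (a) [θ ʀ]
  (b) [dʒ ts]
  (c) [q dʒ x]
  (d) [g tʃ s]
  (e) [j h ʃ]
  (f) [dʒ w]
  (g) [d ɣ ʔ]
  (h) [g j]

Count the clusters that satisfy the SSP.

6

(a) [θ ʀ]: profile 3-6 — obeys.
(b) [dʒ ts]: profile 2-2 — obeys.
(c) [q dʒ x]: profile 1-2-3 — obeys.
(d) [g tʃ s]: profile 1-2-3 — obeys.
(e) [j h ʃ]: profile 7-3-3 — violates.
(f) [dʒ w]: profile 2-7 — obeys.
(g) [d ɣ ʔ]: profile 1-3-1 — violates.
(h) [g j]: profile 1-7 — obeys.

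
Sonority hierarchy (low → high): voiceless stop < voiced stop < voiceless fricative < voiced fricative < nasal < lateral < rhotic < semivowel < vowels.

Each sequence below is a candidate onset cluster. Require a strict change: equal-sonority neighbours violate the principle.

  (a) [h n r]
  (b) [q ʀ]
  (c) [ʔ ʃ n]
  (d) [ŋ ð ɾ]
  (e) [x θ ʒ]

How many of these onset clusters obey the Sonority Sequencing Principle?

(a) sonority 3-5-7: well-formed.
(b) sonority 1-7: well-formed.
(c) sonority 1-3-5: well-formed.
(d) sonority 5-4-7: ill-formed.
(e) sonority 3-3-4: ill-formed.

3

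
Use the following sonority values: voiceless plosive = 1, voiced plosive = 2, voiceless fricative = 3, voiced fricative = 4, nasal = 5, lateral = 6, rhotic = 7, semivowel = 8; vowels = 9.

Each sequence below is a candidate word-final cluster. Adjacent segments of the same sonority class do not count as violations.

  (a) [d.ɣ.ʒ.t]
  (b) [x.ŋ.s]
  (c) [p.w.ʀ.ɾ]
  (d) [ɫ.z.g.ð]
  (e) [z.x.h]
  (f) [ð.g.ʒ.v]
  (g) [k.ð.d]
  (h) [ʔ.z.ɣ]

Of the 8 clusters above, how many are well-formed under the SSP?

1

(a) [d.ɣ.ʒ.t]: profile 2-4-4-1 — violates.
(b) [x.ŋ.s]: profile 3-5-3 — violates.
(c) [p.w.ʀ.ɾ]: profile 1-8-7-7 — violates.
(d) [ɫ.z.g.ð]: profile 6-4-2-4 — violates.
(e) [z.x.h]: profile 4-3-3 — obeys.
(f) [ð.g.ʒ.v]: profile 4-2-4-4 — violates.
(g) [k.ð.d]: profile 1-4-2 — violates.
(h) [ʔ.z.ɣ]: profile 1-4-4 — violates.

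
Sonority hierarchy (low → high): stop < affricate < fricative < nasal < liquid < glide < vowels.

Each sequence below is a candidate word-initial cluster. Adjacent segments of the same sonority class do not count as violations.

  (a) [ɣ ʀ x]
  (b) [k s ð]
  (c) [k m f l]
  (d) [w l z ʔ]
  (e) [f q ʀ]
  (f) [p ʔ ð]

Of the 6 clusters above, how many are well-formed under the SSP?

2

(a) [ɣ ʀ x]: profile 3-5-3 — violates.
(b) [k s ð]: profile 1-3-3 — obeys.
(c) [k m f l]: profile 1-4-3-5 — violates.
(d) [w l z ʔ]: profile 6-5-3-1 — violates.
(e) [f q ʀ]: profile 3-1-5 — violates.
(f) [p ʔ ð]: profile 1-1-3 — obeys.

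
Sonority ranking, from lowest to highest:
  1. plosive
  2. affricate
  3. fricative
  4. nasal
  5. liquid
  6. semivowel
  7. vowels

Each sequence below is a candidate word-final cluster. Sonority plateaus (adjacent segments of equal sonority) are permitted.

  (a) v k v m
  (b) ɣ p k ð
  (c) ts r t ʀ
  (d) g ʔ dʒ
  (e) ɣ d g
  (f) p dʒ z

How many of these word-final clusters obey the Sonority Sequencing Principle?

1

(a) sonority 3-1-3-4: ill-formed.
(b) sonority 3-1-1-3: ill-formed.
(c) sonority 2-5-1-5: ill-formed.
(d) sonority 1-1-2: ill-formed.
(e) sonority 3-1-1: well-formed.
(f) sonority 1-2-3: ill-formed.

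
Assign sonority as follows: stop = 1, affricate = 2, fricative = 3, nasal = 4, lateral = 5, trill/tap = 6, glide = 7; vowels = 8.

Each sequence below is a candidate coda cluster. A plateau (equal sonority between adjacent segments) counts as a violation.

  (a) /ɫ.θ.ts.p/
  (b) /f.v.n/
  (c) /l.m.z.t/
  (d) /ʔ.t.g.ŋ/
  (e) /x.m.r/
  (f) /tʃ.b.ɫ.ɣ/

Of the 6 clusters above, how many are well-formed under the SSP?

2

(a) /ɫ.θ.ts.p/: profile 5-3-2-1 — obeys.
(b) /f.v.n/: profile 3-3-4 — violates.
(c) /l.m.z.t/: profile 5-4-3-1 — obeys.
(d) /ʔ.t.g.ŋ/: profile 1-1-1-4 — violates.
(e) /x.m.r/: profile 3-4-6 — violates.
(f) /tʃ.b.ɫ.ɣ/: profile 2-1-5-3 — violates.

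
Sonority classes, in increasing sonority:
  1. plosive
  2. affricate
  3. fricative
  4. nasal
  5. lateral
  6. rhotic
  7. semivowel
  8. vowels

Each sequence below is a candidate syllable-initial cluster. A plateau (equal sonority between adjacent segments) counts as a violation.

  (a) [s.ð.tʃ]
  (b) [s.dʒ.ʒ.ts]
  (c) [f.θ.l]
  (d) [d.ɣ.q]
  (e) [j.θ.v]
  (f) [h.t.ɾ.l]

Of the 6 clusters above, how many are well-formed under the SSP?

(a) sonority 3-3-2: ill-formed.
(b) sonority 3-2-3-2: ill-formed.
(c) sonority 3-3-5: ill-formed.
(d) sonority 1-3-1: ill-formed.
(e) sonority 7-3-3: ill-formed.
(f) sonority 3-1-6-5: ill-formed.

0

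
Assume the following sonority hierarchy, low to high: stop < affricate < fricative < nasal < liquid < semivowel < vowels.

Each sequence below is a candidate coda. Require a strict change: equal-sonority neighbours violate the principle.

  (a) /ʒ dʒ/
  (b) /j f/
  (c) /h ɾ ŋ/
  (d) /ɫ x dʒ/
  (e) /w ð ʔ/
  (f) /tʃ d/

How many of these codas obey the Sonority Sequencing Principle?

(a) 3-2 → obeys
(b) 6-3 → obeys
(c) 3-5-4 → violates
(d) 5-3-2 → obeys
(e) 6-3-1 → obeys
(f) 2-1 → obeys

5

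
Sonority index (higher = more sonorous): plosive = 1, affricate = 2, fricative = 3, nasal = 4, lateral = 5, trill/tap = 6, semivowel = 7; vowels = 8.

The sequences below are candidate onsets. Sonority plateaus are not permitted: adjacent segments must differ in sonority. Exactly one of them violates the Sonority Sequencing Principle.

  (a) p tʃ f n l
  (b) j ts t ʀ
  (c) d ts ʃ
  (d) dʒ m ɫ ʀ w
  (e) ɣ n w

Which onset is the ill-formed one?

(a) 1-2-3-4-5 → obeys
(b) 7-2-1-6 → violates
(c) 1-2-3 → obeys
(d) 2-4-5-6-7 → obeys
(e) 3-4-7 → obeys

b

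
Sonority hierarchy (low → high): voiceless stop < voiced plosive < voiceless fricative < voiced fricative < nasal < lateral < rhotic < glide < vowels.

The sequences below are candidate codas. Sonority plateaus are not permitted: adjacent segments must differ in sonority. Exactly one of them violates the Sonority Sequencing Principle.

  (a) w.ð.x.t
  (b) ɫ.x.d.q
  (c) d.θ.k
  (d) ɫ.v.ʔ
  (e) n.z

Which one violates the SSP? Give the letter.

c

(a) sonority 8-4-3-1: well-formed.
(b) sonority 6-3-2-1: well-formed.
(c) sonority 2-3-1: ill-formed.
(d) sonority 6-4-1: well-formed.
(e) sonority 5-4: well-formed.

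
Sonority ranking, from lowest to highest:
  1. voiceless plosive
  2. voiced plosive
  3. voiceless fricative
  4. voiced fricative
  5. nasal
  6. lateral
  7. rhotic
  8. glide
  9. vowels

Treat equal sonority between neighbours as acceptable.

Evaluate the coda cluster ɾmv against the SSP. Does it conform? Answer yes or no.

yes

/ɾ/ — rhotic, sonority 7.
/m/ — nasal, sonority 5.
/v/ — voiced fricative, sonority 4.
The profile 7-5-4 strictly falls, so the coda cluster satisfies the SSP.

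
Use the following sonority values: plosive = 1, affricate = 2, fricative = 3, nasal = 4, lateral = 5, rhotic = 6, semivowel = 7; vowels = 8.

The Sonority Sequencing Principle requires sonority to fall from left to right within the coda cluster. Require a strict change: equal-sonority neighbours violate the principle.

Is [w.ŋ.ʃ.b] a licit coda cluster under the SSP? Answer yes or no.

yes

/w/ is a semivowel (sonority 7).
/ŋ/ is a nasal (sonority 4).
/ʃ/ is a fricative (sonority 3).
/b/ is a plosive (sonority 1).
The profile 7-4-3-1 strictly falls, so the coda cluster satisfies the SSP.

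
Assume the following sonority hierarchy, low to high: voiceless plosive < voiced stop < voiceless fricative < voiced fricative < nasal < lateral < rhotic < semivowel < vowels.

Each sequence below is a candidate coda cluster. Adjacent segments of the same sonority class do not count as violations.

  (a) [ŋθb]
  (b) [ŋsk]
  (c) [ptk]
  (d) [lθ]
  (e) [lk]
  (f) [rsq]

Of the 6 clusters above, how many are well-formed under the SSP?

6

(a) [ŋθb]: profile 5-3-2 — obeys.
(b) [ŋsk]: profile 5-3-1 — obeys.
(c) [ptk]: profile 1-1-1 — obeys.
(d) [lθ]: profile 6-3 — obeys.
(e) [lk]: profile 6-1 — obeys.
(f) [rsq]: profile 7-3-1 — obeys.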